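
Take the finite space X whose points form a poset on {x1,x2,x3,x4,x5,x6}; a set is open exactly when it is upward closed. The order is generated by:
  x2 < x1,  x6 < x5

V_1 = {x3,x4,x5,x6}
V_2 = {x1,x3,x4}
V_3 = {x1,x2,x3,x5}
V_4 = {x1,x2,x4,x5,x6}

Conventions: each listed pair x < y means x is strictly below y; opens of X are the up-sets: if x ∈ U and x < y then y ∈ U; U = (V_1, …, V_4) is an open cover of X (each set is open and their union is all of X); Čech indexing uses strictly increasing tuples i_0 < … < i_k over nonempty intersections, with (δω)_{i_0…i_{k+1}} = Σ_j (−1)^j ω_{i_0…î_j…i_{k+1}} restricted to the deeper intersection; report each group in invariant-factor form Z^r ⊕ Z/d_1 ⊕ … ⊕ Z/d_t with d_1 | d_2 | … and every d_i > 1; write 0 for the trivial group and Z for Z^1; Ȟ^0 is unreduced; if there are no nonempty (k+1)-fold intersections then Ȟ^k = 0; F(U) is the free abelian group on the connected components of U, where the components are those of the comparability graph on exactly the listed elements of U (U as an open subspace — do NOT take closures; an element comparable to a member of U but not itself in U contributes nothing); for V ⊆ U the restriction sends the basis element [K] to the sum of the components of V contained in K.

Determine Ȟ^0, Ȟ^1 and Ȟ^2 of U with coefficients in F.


nonempty overlaps:
  V12={x3,x4} V13={x3,x5} V14={x4,x5,x6} V23={x1,x3} V24={x1,x4} V34={x1,x2,x5}
  V123={x3} V124={x4} V134={x5} V234={x1}
components per intersection:
  V1: {x3} {x4} {x5,x6}
  V2: {x1} {x3} {x4}
  V3: {x1,x2} {x3} {x5}
  V4: {x1,x2} {x4} {x5,x6}
  V12: {x3} {x4}
  V13: {x3} {x5}
  V14: {x4} {x5,x6}
  V23: {x1} {x3}
  V24: {x1} {x4}
  V34: {x1,x2} {x5}
  V123: {x3}
  V124: {x4}
  V134: {x5}
  V234: {x1}
C dims 12,12,4; δ0: rk 8, SNF 1^8; δ1: rk 4, SNF 1^4
degree 0: 12−8−0 = 4 → Ȟ^0 ≅ Z^4
degree 1: 12−4−8 = 0 → Ȟ^1 ≅ 0
degree 2: 4−0−4 = 0 → Ȟ^2 ≅ 0

Ȟ^0 ≅ Z^4, Ȟ^1 ≅ 0 and Ȟ^2 ≅ 0


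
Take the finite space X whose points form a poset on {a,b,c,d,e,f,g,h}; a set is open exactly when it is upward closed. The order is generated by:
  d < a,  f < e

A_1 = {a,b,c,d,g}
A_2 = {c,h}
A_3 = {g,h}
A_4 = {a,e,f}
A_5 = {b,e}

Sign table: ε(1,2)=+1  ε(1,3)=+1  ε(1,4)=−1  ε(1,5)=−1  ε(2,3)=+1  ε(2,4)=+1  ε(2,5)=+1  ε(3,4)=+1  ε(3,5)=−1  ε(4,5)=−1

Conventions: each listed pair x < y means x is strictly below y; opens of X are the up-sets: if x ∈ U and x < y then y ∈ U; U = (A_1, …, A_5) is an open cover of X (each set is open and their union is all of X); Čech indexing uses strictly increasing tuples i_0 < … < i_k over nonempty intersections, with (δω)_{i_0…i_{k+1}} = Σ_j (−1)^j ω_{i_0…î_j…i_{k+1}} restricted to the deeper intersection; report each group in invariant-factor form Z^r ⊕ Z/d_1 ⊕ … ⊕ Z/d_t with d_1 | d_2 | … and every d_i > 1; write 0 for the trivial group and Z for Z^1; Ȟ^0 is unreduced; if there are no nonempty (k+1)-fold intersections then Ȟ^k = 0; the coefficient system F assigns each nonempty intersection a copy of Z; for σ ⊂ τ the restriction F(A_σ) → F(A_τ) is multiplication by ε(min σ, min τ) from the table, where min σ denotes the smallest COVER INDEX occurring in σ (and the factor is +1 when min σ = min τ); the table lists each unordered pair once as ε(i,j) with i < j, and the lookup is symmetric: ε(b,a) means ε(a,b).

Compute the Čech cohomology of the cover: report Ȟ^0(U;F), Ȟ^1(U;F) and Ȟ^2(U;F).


nonempty overlaps:
  A12={c} A13={g} A14={a} A15={b} A23={h} A45={e}
C dims 5,6; δ0: rk 5, SNF 1^4·2
degree 0: 5−5−0 = 0 → Ȟ^0 ≅ 0
degree 1: 6−0−5 = 1 plus torsion [2] → Ȟ^1 ≅ Z ⊕ Z/2
degree 2: 0−0−0 = 0 → Ȟ^2 ≅ 0

Ȟ^0(U;F) ≅ 0; Ȟ^1(U;F) ≅ Z ⊕ Z/2; Ȟ^2(U;F) ≅ 0


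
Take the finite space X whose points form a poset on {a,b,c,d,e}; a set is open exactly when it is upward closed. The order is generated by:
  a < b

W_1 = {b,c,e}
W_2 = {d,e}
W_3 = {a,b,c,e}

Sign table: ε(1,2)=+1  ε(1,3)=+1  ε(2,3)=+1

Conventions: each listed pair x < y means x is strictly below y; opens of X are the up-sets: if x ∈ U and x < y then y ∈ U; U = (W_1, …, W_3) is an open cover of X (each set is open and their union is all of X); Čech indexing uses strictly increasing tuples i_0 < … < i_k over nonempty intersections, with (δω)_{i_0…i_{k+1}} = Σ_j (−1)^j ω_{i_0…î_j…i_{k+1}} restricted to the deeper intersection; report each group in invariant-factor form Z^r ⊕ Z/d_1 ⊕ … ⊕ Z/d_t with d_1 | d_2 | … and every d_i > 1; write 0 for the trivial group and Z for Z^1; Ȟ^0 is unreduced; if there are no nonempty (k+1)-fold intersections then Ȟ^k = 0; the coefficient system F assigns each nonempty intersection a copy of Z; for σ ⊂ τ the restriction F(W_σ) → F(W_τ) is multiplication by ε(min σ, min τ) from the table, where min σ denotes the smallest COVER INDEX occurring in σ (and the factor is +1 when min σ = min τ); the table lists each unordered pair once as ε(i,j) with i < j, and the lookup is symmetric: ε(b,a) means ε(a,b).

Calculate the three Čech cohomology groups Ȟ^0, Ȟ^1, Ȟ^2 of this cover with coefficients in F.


nonempty intersections:
  W12={e} W13={b,c,e} W23={e}
  W123={e}
C dims 3,3,1; δ0: rk 2, SNF 1^2; δ1: rk 1, SNF 1^1
Ȟ^0: (3−2)−0=1 ⇒ Z
Ȟ^1: (3−1)−2=0 ⇒ 0
Ȟ^2: (1−0)−1=0 ⇒ 0

Ȟ^0 = Z,  Ȟ^1 = 0,  Ȟ^2 = 0


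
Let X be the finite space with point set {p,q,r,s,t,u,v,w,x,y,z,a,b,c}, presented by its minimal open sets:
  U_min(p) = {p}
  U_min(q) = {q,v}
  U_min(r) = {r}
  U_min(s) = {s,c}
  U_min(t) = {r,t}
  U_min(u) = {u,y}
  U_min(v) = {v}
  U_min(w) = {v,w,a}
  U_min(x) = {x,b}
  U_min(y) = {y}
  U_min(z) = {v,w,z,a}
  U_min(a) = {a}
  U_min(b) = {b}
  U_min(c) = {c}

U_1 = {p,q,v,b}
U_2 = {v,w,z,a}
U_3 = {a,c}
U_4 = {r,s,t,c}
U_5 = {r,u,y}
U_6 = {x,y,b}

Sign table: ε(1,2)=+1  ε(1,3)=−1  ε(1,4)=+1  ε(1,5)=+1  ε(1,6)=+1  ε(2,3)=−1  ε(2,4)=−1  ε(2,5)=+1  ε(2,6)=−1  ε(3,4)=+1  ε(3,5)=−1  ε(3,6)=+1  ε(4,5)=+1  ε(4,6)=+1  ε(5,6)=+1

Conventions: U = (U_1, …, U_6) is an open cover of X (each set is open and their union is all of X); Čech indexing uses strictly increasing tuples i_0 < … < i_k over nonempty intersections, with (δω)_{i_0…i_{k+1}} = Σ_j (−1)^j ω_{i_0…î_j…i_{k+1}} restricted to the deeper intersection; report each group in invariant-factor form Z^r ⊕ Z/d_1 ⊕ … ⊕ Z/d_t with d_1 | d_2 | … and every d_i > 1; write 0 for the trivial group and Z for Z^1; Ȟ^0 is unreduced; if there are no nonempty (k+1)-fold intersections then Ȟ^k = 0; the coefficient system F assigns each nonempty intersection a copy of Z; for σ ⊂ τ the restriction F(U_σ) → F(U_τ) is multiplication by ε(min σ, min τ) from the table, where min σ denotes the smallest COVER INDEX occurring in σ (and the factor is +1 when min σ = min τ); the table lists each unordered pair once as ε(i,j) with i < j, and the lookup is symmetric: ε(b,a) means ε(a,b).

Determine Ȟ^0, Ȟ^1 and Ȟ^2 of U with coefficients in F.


Ȟ^0 = 0, Ȟ^1 = Z/2 and Ȟ^2 = 0

nerve simplices:
  U12={v} U16={b} U23={a} U34={c} U45={r} U56={y}
C dims 6,6; δ0: rk 6, SNF 1^5·2
degree 0: 6−6−0 = 0 → Ȟ^0 ≅ 0
degree 1: 6−0−6 = 0 plus torsion [2] → Ȟ^1 ≅ Z/2
degree 2: 0−0−0 = 0 → Ȟ^2 ≅ 0


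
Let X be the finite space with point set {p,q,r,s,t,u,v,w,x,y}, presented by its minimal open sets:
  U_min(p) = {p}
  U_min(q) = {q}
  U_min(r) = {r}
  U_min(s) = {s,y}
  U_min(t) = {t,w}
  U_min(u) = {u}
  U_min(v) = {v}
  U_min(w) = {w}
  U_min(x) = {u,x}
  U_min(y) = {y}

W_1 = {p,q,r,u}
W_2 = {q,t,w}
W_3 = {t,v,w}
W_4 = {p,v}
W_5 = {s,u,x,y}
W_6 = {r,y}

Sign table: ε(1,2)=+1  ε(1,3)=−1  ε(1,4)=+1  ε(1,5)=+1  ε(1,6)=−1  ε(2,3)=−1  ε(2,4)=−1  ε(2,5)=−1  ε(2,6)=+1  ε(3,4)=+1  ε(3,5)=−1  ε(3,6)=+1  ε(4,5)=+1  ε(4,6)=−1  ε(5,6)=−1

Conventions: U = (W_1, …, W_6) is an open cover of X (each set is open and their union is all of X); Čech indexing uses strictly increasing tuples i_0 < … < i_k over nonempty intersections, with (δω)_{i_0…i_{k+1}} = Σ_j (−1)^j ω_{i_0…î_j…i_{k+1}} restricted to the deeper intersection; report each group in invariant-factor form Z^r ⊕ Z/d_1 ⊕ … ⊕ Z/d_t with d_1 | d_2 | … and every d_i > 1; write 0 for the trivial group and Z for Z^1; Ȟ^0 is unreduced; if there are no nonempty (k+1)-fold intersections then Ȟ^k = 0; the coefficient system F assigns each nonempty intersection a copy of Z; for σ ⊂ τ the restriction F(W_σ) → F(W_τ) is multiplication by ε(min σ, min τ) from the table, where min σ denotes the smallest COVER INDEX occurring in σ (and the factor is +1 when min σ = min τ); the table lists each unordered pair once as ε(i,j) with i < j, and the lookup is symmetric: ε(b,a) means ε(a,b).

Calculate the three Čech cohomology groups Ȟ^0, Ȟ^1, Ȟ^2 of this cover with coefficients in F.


intersection data:
  W12={q} W14={p} W15={u} W16={r} W23={t,w} W34={v} W56={y}
C dims 6,7; δ0: rk 6, SNF 1^5·2
Ȟ^0 = (6 − 6) − 0 = 0, so Ȟ^0 ≅ 0
Ȟ^1 = (7 − 0) − 6 = 1 plus torsion [2], so Ȟ^1 ≅ Z ⊕ Z/2
Ȟ^2 = (0 − 0) − 0 = 0, so Ȟ^2 ≅ 0

Ȟ^0 = 0; Ȟ^1 = Z ⊕ Z/2; Ȟ^2 = 0


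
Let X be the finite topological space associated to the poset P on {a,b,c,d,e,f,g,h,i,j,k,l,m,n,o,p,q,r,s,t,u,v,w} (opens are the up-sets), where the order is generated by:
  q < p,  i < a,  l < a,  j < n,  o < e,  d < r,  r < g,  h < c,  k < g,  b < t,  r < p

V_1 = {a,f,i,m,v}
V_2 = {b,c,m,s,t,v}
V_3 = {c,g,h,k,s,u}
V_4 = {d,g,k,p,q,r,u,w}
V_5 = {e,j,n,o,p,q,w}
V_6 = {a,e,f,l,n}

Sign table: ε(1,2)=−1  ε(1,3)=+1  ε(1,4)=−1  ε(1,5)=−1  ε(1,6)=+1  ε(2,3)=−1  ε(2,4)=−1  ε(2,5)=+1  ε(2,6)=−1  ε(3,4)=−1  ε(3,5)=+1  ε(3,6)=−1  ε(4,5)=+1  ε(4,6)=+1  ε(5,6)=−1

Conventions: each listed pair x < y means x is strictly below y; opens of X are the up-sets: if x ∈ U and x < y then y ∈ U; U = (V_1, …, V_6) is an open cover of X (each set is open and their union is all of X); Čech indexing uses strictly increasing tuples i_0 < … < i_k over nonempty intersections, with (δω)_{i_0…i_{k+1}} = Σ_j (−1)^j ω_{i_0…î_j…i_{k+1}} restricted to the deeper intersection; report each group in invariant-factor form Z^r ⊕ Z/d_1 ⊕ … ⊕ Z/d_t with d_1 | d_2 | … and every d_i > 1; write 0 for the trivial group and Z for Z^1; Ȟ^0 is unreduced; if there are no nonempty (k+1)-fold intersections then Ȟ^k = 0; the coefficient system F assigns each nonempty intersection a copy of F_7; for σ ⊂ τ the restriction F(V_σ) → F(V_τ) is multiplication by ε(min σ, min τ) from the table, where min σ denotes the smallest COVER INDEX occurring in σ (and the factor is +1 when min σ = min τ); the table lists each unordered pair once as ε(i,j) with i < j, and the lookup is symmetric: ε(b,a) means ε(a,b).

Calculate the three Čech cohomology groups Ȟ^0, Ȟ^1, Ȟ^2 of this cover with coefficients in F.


nerve simplices:
  V12={m,v} V16={a,f} V23={c,s} V34={g,k,u} V45={p,q,w} V56={e,n}
C dims 6,6; δ0: rk_F7 5
degree 0: 6−5−0 = 1 → Ȟ^0 ≅ Z/7
degree 1: 6−0−5 = 1 → Ȟ^1 ≅ Z/7
degree 2: 0−0−0 = 0 → Ȟ^2 ≅ 0

Ȟ^0 ≅ Z/7,  Ȟ^1 ≅ Z/7,  Ȟ^2 ≅ 0


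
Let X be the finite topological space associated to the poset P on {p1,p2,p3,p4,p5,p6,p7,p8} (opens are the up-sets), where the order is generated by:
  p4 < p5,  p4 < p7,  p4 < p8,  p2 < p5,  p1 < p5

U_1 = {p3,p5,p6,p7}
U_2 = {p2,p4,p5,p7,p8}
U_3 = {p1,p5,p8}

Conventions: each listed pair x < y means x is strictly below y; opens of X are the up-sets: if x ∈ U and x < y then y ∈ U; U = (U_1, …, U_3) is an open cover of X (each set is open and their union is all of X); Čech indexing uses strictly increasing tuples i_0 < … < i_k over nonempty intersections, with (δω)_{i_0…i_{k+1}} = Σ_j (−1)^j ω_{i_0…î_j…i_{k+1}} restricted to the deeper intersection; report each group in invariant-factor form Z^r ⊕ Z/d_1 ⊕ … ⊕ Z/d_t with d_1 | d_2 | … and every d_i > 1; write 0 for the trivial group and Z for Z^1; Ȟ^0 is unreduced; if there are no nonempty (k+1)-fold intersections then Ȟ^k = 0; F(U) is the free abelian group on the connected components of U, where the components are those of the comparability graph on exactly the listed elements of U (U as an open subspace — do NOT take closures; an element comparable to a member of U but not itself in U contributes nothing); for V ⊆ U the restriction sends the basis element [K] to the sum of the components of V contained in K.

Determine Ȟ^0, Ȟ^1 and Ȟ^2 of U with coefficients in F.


Ȟ^0 ≅ Z^3, Ȟ^1 ≅ 0, Ȟ^2 ≅ 0

nerve of the cover:
  U12={p5,p7} U13={p5} U23={p5,p8}
  U123={p5}
components per intersection:
  U1: {p3} {p5} {p6} {p7}
  U2: {p2,p4,p5,p7,p8}
  U3: {p1,p5} {p8}
  U12: {p5} {p7}
  U13: {p5}
  U23: {p5} {p8}
  U123: {p5}
C dims 7,5,1; δ0: rk 4, SNF 1^4; δ1: rk 1, SNF 1^1
Ȟ^0 = (7 − 4) − 0 = 3, so Ȟ^0 ≅ Z^3
Ȟ^1 = (5 − 1) − 4 = 0, so Ȟ^1 ≅ 0
Ȟ^2 = (1 − 0) − 1 = 0, so Ȟ^2 ≅ 0


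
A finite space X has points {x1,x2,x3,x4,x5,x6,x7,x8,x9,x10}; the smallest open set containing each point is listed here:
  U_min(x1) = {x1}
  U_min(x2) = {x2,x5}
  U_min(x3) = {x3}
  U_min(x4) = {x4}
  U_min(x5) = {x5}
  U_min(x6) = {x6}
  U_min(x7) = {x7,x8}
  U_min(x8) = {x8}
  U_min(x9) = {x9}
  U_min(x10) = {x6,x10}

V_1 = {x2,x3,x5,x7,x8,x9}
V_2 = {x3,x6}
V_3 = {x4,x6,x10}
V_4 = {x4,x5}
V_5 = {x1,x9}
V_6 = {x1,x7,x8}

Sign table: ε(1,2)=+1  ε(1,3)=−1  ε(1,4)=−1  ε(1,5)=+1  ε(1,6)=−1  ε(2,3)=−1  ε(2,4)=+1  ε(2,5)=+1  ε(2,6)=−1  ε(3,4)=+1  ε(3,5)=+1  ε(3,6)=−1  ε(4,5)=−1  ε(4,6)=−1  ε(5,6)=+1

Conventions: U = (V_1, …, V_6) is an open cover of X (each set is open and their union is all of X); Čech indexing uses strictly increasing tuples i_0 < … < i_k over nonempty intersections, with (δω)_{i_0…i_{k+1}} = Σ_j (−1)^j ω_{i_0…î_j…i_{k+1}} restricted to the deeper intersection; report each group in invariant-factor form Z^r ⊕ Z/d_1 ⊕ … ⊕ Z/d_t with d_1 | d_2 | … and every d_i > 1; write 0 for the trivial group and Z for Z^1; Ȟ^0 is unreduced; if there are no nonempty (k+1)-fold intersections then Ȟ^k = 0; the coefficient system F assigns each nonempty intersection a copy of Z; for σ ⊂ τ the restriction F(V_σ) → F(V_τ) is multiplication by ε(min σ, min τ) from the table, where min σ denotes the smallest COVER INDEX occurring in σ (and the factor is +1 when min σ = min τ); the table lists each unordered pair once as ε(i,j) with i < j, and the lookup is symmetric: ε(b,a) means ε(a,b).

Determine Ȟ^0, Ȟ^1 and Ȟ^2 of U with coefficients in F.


Ȟ^0 = 0; Ȟ^1 = Z ⊕ Z/2; Ȟ^2 = 0

nonempty overlaps:
  V12={x3} V14={x5} V15={x9} V16={x7,x8} V23={x6} V34={x4} V56={x1}
C dims 6,7; δ0: rk 6, SNF 1^5·2
degree 0: 6−6−0 = 0 → Ȟ^0 ≅ 0
degree 1: 7−0−6 = 1 plus torsion [2] → Ȟ^1 ≅ Z ⊕ Z/2
degree 2: 0−0−0 = 0 → Ȟ^2 ≅ 0


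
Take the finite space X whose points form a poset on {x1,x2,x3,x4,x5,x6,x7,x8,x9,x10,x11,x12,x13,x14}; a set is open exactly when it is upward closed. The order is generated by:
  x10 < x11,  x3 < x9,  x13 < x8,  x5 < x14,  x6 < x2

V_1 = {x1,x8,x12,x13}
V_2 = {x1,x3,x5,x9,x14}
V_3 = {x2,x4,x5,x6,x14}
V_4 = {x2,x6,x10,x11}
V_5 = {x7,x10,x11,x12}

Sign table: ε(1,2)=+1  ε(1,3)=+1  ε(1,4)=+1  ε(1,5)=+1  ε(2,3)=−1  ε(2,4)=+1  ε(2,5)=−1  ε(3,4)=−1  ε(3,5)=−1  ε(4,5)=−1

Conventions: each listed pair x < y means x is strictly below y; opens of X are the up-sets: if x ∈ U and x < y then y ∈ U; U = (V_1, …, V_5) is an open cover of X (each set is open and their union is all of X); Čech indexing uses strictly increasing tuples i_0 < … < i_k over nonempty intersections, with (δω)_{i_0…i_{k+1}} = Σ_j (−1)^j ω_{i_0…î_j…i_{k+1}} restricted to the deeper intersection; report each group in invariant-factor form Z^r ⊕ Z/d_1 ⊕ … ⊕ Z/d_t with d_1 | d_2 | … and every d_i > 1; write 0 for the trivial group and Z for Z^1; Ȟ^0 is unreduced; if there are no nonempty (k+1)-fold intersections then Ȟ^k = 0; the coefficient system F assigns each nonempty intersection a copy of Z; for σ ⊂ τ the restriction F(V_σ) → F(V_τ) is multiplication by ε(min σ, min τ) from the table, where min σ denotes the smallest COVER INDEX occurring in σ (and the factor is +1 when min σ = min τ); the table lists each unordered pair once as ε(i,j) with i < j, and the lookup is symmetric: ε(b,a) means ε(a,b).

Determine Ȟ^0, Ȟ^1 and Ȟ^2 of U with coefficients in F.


nonempty overlaps:
  V12={x1} V15={x12} V23={x5,x14} V34={x2,x6} V45={x10,x11}
C dims 5,5; δ0: rk 5, SNF 1^4·2
degree 0: 5−5−0 = 0 → Ȟ^0 ≅ 0
degree 1: 5−0−5 = 0 plus torsion [2] → Ȟ^1 ≅ Z/2
degree 2: 0−0−0 = 0 → Ȟ^2 ≅ 0

Ȟ^0 ≅ 0, Ȟ^1 ≅ Z/2, Ȟ^2 ≅ 0


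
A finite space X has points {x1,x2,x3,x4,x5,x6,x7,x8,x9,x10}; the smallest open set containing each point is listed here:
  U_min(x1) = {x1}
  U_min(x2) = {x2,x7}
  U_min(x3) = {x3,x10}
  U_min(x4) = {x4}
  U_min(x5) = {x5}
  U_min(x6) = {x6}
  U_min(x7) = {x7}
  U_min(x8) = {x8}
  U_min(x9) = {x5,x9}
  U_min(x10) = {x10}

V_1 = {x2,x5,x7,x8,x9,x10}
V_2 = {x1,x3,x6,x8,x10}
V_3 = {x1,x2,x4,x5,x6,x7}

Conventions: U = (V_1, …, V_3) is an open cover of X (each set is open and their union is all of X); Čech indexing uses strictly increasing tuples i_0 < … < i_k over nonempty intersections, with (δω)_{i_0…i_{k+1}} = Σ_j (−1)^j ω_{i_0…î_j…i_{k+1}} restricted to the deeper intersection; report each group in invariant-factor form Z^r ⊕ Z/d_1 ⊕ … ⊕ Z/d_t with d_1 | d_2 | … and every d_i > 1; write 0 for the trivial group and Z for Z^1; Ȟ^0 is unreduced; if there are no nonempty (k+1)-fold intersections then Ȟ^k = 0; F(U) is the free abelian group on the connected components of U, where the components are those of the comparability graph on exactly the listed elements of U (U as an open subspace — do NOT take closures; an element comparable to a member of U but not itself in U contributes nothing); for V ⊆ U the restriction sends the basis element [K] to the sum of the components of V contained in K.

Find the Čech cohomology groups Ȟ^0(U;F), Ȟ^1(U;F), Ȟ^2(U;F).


Ȟ^0 ≅ Z^7, Ȟ^1 ≅ 0 and Ȟ^2 ≅ 0

nerve of the cover:
  V12={x8,x10} V13={x2,x5,x7} V23={x1,x6}
components per intersection:
  V1: {x2,x7} {x5,x9} {x8} {x10}
  V2: {x1} {x3,x10} {x6} {x8}
  V3: {x1} {x2,x7} {x4} {x5} {x6}
  V12: {x8} {x10}
  V13: {x2,x7} {x5}
  V23: {x1} {x6}
C dims 13,6; δ0: rk 6, SNF 1^6
Ȟ^0 = (13 − 6) − 0 = 7, so Ȟ^0 ≅ Z^7
Ȟ^1 = (6 − 0) − 6 = 0, so Ȟ^1 ≅ 0
Ȟ^2 = (0 − 0) − 0 = 0, so Ȟ^2 ≅ 0


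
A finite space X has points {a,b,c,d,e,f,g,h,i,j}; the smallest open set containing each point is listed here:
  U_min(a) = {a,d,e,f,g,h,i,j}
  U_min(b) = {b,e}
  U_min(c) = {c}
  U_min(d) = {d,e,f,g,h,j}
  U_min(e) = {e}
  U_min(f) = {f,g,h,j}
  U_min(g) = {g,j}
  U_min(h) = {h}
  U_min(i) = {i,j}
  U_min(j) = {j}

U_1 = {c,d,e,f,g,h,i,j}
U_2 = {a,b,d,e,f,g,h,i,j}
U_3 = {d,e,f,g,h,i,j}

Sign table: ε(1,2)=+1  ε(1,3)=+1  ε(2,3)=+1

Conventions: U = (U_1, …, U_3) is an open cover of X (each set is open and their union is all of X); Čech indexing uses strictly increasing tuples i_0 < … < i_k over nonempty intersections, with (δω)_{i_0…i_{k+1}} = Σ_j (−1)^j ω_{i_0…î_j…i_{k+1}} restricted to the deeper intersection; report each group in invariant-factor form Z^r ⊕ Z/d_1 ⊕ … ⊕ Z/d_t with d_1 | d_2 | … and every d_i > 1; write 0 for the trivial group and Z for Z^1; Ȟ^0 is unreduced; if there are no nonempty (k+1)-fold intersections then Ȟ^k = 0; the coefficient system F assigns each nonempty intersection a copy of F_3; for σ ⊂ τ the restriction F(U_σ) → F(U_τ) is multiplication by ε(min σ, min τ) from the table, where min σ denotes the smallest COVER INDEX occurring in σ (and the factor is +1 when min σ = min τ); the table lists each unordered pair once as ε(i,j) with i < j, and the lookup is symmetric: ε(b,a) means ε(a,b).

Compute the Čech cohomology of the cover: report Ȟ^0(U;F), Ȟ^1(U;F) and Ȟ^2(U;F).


nerve of the cover:
  U12={d,e,f,g,h,i,j} U13={d,e,f,g,h,i,j} U23={d,e,f,g,h,i,j}
  U123={d,e,f,g,h,i,j}
C dims 3,3,1; δ0: rk_F3 2; δ1: rk_F3 1
Ȟ^0 = (3 − 2) − 0 = 1, so Ȟ^0 ≅ Z/3
Ȟ^1 = (3 − 1) − 2 = 0, so Ȟ^1 ≅ 0
Ȟ^2 = (1 − 0) − 1 = 0, so Ȟ^2 ≅ 0

Ȟ^0(U;F) ≅ Z/3,  Ȟ^1(U;F) ≅ 0,  Ȟ^2(U;F) ≅ 0


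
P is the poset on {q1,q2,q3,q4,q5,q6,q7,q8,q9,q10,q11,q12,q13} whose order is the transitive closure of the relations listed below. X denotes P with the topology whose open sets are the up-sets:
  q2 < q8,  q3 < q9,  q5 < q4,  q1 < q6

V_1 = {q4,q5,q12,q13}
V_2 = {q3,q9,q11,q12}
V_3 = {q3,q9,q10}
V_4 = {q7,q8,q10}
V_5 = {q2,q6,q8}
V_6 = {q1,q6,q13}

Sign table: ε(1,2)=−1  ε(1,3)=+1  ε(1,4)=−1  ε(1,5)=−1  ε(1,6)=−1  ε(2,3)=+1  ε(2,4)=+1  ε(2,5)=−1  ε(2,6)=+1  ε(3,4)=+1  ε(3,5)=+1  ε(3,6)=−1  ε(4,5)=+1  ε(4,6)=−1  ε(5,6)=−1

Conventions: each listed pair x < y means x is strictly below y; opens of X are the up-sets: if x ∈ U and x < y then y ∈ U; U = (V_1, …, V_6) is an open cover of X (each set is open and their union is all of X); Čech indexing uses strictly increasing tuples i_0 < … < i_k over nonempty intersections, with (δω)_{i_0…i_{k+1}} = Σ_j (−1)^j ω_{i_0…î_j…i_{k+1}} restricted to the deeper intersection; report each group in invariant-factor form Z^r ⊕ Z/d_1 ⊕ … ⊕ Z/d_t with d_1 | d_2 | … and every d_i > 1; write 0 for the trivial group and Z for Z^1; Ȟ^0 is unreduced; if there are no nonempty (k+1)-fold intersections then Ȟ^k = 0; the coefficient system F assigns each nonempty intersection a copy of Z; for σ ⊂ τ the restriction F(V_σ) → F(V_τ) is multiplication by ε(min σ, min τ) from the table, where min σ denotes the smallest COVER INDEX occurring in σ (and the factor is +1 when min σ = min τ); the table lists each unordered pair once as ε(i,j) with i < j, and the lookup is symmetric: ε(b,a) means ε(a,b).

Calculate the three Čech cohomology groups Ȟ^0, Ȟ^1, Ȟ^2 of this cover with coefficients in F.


nerve simplices:
  V12={q12} V16={q13} V23={q3,q9} V34={q10} V45={q8} V56={q6}
C dims 6,6; δ0: rk 6, SNF 1^5·2
degree 0: 6−6−0 = 0 → Ȟ^0 ≅ 0
degree 1: 6−0−6 = 0 plus torsion [2] → Ȟ^1 ≅ Z/2
degree 2: 0−0−0 = 0 → Ȟ^2 ≅ 0

Ȟ^0 = 0, Ȟ^1 = Z/2 and Ȟ^2 = 0


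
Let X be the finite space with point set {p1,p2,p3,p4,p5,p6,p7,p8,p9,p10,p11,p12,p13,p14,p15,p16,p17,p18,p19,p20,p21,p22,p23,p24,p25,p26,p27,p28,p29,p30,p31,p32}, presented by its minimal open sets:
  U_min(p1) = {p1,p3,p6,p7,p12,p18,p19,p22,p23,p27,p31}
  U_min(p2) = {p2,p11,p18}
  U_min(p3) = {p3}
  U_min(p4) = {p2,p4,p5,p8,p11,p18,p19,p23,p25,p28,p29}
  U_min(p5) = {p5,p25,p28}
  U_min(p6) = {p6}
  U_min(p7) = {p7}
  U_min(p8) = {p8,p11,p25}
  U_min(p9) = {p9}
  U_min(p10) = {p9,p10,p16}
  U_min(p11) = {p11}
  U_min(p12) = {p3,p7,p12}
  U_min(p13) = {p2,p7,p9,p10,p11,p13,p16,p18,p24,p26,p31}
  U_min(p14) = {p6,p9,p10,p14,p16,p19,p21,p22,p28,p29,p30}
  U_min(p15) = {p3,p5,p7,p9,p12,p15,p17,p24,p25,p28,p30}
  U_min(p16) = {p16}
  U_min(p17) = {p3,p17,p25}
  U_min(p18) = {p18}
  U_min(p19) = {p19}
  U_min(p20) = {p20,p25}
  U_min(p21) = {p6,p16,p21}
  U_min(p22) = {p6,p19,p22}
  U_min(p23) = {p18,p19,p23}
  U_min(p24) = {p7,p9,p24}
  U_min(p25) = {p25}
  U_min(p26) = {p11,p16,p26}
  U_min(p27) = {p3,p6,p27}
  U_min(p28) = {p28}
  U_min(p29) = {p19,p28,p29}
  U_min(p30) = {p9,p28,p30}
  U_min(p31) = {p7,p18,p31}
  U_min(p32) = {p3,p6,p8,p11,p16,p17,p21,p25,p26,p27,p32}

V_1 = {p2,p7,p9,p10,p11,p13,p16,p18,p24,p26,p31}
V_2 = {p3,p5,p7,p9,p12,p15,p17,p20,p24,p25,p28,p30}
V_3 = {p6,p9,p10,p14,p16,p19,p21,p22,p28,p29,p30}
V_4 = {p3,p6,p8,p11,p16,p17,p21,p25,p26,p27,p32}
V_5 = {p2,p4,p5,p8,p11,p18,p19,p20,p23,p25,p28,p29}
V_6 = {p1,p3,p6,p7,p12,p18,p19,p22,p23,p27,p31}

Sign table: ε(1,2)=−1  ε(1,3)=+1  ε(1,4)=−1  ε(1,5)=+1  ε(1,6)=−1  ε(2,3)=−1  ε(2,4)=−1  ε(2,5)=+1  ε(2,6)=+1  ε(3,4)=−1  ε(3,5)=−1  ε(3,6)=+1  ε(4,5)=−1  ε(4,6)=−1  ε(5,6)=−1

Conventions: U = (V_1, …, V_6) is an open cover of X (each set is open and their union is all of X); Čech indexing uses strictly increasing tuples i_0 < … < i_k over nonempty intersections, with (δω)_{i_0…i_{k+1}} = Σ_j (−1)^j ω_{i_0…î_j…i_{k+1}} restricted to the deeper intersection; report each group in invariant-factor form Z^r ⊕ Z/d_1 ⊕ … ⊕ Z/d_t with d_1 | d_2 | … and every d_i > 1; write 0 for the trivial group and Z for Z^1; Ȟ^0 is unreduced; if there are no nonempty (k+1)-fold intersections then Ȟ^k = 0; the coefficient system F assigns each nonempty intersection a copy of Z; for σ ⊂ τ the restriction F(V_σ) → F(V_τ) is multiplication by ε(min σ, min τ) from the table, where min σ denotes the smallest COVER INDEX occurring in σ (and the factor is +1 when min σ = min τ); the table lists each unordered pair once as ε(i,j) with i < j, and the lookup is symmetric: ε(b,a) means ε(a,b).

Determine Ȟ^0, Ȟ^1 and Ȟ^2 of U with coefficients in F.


nerve of the cover:
  V12={p7,p9,p24} V13={p9,p10,p16} V14={p11,p16,p26} V15={p2,p11,p18} V16={p7,p18,p31} V23={p9,p28,p30} V24={p3,p17,p25} V25={p5,p20,p25,p28} V26={p3,p7,p12} V34={p6,p16,p21} V35={p19,p28,p29} V36={p6,p19,p22} V45={p8,p11,p25} V46={p3,p6,p27} V56={p18,p19,p23}
  V123={p9} V126={p7} V134={p16} V145={p11} V156={p18} V235={p28} V245={p25} V246={p3} V346={p6} V356={p19}
C dims 6,15,10; δ0: rk 6, SNF 1^5·2; δ1: rk 9, SNF 1^9
Ȟ^0 = (6 − 6) − 0 = 0, so Ȟ^0 ≅ 0
Ȟ^1 = (15 − 9) − 6 = 0 plus torsion [2], so Ȟ^1 ≅ Z/2
Ȟ^2 = (10 − 0) − 9 = 1, so Ȟ^2 ≅ Z

Ȟ^0 = 0, Ȟ^1 = Z/2, Ȟ^2 = Z


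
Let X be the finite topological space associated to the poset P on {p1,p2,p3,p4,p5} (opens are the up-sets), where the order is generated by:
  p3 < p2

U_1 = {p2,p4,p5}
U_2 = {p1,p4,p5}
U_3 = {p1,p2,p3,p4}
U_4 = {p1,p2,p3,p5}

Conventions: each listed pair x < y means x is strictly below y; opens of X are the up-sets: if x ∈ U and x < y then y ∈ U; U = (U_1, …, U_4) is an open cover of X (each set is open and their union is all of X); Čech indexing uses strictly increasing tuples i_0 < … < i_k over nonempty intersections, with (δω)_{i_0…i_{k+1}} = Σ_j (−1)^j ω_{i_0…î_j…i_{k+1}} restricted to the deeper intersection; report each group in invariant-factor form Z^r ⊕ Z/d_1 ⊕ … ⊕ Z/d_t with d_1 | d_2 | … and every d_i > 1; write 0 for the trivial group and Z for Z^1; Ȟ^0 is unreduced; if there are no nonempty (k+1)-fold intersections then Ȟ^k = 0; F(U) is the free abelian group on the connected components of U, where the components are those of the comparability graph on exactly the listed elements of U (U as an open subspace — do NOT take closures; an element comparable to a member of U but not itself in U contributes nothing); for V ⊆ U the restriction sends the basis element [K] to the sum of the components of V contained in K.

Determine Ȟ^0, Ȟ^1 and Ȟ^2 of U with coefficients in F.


Ȟ^0(U;F) ≅ Z^4; Ȟ^1(U;F) ≅ 0; Ȟ^2(U;F) ≅ 0

nerve simplices:
  U12={p4,p5} U13={p2,p4} U14={p2,p5} U23={p1,p4} U24={p1,p5} U34={p1,p2,p3}
  U123={p4} U124={p5} U134={p2} U234={p1}
components per intersection:
  U1: {p2} {p4} {p5}
  U2: {p1} {p4} {p5}
  U3: {p1} {p2,p3} {p4}
  U4: {p1} {p2,p3} {p5}
  U12: {p4} {p5}
  U13: {p2} {p4}
  U14: {p2} {p5}
  U23: {p1} {p4}
  U24: {p1} {p5}
  U34: {p1} {p2,p3}
  U123: {p4}
  U124: {p5}
  U134: {p2}
  U234: {p1}
C dims 12,12,4; δ0: rk 8, SNF 1^8; δ1: rk 4, SNF 1^4
degree 0: 12−8−0 = 4 → Ȟ^0 ≅ Z^4
degree 1: 12−4−8 = 0 → Ȟ^1 ≅ 0
degree 2: 4−0−4 = 0 → Ȟ^2 ≅ 0


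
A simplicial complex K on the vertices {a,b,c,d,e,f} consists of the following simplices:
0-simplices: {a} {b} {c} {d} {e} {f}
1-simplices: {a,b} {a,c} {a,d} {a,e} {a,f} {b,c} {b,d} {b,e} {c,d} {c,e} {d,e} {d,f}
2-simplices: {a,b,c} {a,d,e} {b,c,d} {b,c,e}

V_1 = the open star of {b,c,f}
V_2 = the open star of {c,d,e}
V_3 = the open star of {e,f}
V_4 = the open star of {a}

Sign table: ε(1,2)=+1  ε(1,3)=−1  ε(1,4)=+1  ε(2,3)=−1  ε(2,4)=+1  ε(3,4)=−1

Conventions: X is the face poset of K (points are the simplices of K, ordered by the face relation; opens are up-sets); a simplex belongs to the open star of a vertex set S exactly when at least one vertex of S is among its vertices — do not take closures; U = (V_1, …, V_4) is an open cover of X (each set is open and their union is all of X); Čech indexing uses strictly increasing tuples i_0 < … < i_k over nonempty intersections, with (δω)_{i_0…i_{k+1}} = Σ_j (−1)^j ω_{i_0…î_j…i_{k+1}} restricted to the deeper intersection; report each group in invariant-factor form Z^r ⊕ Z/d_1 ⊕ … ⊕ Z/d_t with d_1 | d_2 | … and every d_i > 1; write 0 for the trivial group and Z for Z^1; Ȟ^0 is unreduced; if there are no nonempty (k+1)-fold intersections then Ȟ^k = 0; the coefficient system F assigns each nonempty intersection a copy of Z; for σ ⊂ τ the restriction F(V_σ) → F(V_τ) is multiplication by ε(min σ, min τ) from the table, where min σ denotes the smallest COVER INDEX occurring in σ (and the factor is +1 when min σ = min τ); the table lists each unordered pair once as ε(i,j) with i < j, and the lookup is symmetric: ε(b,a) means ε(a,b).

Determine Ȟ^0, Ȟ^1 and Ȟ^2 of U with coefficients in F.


Ȟ^0(U;F) ≅ Z, Ȟ^1(U;F) ≅ 0, Ȟ^2(U;F) ≅ Z

nonempty intersections:
  V1={{b},{c},{f},{a,b},{a,c},{a,f},{b,c},{b,d},{b,e},{c,d},{c,e},{d,f},{a,b,c},{b,c,d},{b,c,e}} V2={{c},{d},{e},{a,c},{a,d},{a,e},{b,c},{b,d},{b,e},{c,d},{c,e},{d,e},{d,f},{a,b,c},{a,d,e},{b,c,d},{b,c,e}} V3={{e},{f},{a,e},{a,f},{b,e},{c,e},{d,e},{d,f},{a,d,e},{b,c,e}} V4={{a},{a,b},{a,c},{a,d},{a,e},{a,f},{a,b,c},{a,d,e}}
  V12={{c},{a,c},{b,c},{b,d},{b,e},{c,d},{c,e},{d,f},{a,b,c},{b,c,d},{b,c,e}} V13={{f},{a,f},{b,e},{c,e},{d,f},{b,c,e}} V14={{a,b},{a,c},{a,f},{a,b,c}} V23={{e},{a,e},{b,e},{c,e},{d,e},{d,f},{a,d,e},{b,c,e}} V24={{a,c},{a,d},{a,e},{a,b,c},{a,d,e}} V34={{a,e},{a,f},{a,d,e}}
  V123={{b,e},{c,e},{d,f},{b,c,e}} V124={{a,c},{a,b,c}} V134={{a,f}} V234={{a,e},{a,d,e}}
C dims 4,6,4; δ0: rk 3, SNF 1^3; δ1: rk 3, SNF 1^3
Ȟ^0: (4−3)−0=1 ⇒ Z
Ȟ^1: (6−3)−3=0 ⇒ 0
Ȟ^2: (4−0)−3=1 ⇒ Z


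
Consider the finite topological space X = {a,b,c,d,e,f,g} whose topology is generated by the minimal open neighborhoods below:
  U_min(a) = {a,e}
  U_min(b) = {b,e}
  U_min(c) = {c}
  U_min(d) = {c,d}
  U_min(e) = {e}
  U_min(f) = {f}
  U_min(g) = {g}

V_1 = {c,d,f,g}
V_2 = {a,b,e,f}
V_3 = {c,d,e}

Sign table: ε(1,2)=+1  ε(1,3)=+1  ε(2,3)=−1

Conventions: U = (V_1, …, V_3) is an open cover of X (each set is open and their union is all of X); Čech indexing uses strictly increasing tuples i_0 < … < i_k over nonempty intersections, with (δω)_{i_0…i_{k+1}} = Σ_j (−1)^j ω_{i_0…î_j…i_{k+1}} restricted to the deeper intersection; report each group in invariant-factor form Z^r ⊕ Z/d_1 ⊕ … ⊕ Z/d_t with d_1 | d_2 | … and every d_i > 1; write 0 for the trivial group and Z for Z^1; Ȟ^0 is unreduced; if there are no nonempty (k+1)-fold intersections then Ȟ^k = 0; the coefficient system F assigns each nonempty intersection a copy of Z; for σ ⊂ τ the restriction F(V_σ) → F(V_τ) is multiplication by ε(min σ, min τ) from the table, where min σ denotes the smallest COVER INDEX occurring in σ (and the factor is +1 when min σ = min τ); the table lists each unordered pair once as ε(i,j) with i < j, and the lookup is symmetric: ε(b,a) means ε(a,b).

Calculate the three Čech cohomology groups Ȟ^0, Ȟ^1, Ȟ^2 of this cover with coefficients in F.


Ȟ^0 ≅ 0, Ȟ^1 ≅ Z/2 and Ȟ^2 ≅ 0

nonempty overlaps:
  V12={f} V13={c,d} V23={e}
C dims 3,3; δ0: rk 3, SNF 1^2·2
degree 0: 3−3−0 = 0 → Ȟ^0 ≅ 0
degree 1: 3−0−3 = 0 plus torsion [2] → Ȟ^1 ≅ Z/2
degree 2: 0−0−0 = 0 → Ȟ^2 ≅ 0


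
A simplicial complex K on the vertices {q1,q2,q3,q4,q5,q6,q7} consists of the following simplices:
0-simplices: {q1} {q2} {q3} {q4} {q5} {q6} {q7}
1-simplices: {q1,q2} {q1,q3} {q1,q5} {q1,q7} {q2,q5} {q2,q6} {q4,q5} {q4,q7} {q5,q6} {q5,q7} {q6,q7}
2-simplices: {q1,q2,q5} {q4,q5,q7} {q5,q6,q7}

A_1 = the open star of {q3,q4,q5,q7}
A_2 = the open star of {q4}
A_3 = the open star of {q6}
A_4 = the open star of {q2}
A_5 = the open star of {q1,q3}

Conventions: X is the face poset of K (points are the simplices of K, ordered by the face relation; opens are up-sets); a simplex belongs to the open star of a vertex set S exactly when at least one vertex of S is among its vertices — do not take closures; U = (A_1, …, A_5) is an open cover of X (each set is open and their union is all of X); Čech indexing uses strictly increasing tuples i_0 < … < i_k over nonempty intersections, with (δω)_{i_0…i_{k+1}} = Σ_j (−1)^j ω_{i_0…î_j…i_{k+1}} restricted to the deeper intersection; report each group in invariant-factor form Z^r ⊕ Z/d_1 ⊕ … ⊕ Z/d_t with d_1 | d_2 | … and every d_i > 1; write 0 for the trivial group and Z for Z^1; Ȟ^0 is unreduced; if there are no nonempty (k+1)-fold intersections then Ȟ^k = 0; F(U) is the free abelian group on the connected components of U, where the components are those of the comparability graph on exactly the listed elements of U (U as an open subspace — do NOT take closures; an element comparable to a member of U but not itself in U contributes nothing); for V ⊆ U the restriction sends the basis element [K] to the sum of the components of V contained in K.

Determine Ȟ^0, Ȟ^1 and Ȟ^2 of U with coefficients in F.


Ȟ^0(U;F) ≅ Z; Ȟ^1(U;F) ≅ Z^2; Ȟ^2(U;F) ≅ 0

nerve of the cover:
  A1={{q3},{q4},{q5},{q7},{q1,q3},{q1,q5},{q1,q7},{q2,q5},{q4,q5},{q4,q7},{q5,q6},{q5,q7},{q6,q7},{q1,q2,q5},{q4,q5,q7},{q5,q6,q7}} A2={{q4},{q4,q5},{q4,q7},{q4,q5,q7}} A3={{q6},{q2,q6},{q5,q6},{q6,q7},{q5,q6,q7}} A4={{q2},{q1,q2},{q2,q5},{q2,q6},{q1,q2,q5}} A5={{q1},{q3},{q1,q2},{q1,q3},{q1,q5},{q1,q7},{q1,q2,q5}}
  A12={{q4},{q4,q5},{q4,q7},{q4,q5,q7}} A13={{q5,q6},{q6,q7},{q5,q6,q7}} A14={{q2,q5},{q1,q2,q5}} A15={{q3},{q1,q3},{q1,q5},{q1,q7},{q1,q2,q5}} A34={{q2,q6}} A45={{q1,q2},{q1,q2,q5}}
  A145={{q1,q2,q5}}
components per intersection:
  A1: {{q3},{q1,q3}} {{q4},{q5},{q7},{q1,q5},{q1,q7},{q2,q5},{q4,q5},{q4,q7},{q5,q6},{q5,q7},{q6,q7},{q1,q2,q5},{q4,q5,q7},{q5,q6,q7}}
  A2: {{q4},{q4,q5},{q4,q7},{q4,q5,q7}}
  A3: {{q6},{q2,q6},{q5,q6},{q6,q7},{q5,q6,q7}}
  A4: {{q2},{q1,q2},{q2,q5},{q2,q6},{q1,q2,q5}}
  A5: {{q1},{q3},{q1,q2},{q1,q3},{q1,q5},{q1,q7},{q1,q2,q5}}
  A12: {{q4},{q4,q5},{q4,q7},{q4,q5,q7}}
  A13: {{q5,q6},{q6,q7},{q5,q6,q7}}
  A14: {{q2,q5},{q1,q2,q5}}
  A15: {{q3},{q1,q3}} {{q1,q5},{q1,q2,q5}} {{q1,q7}}
  A34: {{q2,q6}}
  A45: {{q1,q2},{q1,q2,q5}}
  A145: {{q1,q2,q5}}
C dims 6,8,1; δ0: rk 5, SNF 1^5; δ1: rk 1, SNF 1^1
Ȟ^0 = (6 − 5) − 0 = 1, so Ȟ^0 ≅ Z
Ȟ^1 = (8 − 1) − 5 = 2, so Ȟ^1 ≅ Z^2
Ȟ^2 = (1 − 0) − 1 = 0, so Ȟ^2 ≅ 0


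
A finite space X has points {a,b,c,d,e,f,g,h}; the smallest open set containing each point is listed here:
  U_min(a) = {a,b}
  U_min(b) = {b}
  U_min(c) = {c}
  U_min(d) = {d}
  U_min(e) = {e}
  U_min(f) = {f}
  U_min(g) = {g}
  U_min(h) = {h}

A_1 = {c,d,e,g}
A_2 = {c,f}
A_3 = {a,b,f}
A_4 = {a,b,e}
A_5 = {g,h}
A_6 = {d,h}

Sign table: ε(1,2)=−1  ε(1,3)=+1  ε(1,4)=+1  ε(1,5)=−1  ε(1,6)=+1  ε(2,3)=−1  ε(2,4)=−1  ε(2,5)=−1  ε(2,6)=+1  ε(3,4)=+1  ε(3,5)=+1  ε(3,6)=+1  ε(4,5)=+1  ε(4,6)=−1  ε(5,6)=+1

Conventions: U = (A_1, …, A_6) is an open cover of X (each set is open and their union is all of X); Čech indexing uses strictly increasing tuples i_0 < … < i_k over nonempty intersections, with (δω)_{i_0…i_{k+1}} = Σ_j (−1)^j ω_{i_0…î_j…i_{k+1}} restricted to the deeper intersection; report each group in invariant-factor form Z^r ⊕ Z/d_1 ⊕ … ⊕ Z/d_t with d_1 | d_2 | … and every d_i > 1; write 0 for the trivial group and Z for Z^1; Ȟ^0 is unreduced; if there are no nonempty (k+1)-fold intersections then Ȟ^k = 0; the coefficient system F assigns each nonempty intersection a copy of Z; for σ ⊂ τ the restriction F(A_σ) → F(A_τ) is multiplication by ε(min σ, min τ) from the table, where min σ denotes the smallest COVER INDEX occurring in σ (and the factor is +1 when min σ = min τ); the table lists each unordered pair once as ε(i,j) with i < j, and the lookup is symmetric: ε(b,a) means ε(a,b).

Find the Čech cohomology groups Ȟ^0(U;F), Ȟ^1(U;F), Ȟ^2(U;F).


nonempty overlaps:
  A12={c} A14={e} A15={g} A16={d} A23={f} A34={a,b} A56={h}
C dims 6,7; δ0: rk 6, SNF 1^5·2
degree 0: 6−6−0 = 0 → Ȟ^0 ≅ 0
degree 1: 7−0−6 = 1 plus torsion [2] → Ȟ^1 ≅ Z ⊕ Z/2
degree 2: 0−0−0 = 0 → Ȟ^2 ≅ 0

Ȟ^0 ≅ 0; Ȟ^1 ≅ Z ⊕ Z/2; Ȟ^2 ≅ 0


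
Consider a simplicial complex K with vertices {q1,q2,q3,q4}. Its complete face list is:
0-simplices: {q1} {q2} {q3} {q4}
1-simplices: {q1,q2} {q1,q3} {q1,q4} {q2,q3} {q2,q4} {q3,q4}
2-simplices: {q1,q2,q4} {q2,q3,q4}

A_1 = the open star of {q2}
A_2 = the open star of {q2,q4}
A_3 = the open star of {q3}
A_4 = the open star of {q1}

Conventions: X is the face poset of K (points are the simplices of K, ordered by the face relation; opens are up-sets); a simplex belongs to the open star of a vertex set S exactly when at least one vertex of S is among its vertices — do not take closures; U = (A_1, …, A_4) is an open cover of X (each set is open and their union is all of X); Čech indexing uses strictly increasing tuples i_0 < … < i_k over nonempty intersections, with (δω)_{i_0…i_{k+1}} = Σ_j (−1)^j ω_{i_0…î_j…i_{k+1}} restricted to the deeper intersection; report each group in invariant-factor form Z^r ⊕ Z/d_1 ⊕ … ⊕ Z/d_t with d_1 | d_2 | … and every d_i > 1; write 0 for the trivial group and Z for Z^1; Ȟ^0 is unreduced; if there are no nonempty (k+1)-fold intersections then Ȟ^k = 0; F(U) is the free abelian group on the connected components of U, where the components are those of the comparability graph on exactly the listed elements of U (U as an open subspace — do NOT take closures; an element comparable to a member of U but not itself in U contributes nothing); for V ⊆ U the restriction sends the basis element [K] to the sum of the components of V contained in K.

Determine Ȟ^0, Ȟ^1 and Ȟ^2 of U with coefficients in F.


nerve of the cover:
  A1={{q2},{q1,q2},{q2,q3},{q2,q4},{q1,q2,q4},{q2,q3,q4}} A2={{q2},{q4},{q1,q2},{q1,q4},{q2,q3},{q2,q4},{q3,q4},{q1,q2,q4},{q2,q3,q4}} A3={{q3},{q1,q3},{q2,q3},{q3,q4},{q2,q3,q4}} A4={{q1},{q1,q2},{q1,q3},{q1,q4},{q1,q2,q4}}
  A12={{q2},{q1,q2},{q2,q3},{q2,q4},{q1,q2,q4},{q2,q3,q4}} A13={{q2,q3},{q2,q3,q4}} A14={{q1,q2},{q1,q2,q4}} A23={{q2,q3},{q3,q4},{q2,q3,q4}} A24={{q1,q2},{q1,q4},{q1,q2,q4}} A34={{q1,q3}}
  A123={{q2,q3},{q2,q3,q4}} A124={{q1,q2},{q1,q2,q4}}
components per intersection:
  A1: {{q2},{q1,q2},{q2,q3},{q2,q4},{q1,q2,q4},{q2,q3,q4}}
  A2: {{q2},{q4},{q1,q2},{q1,q4},{q2,q3},{q2,q4},{q3,q4},{q1,q2,q4},{q2,q3,q4}}
  A3: {{q3},{q1,q3},{q2,q3},{q3,q4},{q2,q3,q4}}
  A4: {{q1},{q1,q2},{q1,q3},{q1,q4},{q1,q2,q4}}
  A12: {{q2},{q1,q2},{q2,q3},{q2,q4},{q1,q2,q4},{q2,q3,q4}}
  A13: {{q2,q3},{q2,q3,q4}}
  A14: {{q1,q2},{q1,q2,q4}}
  A23: {{q2,q3},{q3,q4},{q2,q3,q4}}
  A24: {{q1,q2},{q1,q4},{q1,q2,q4}}
  A34: {{q1,q3}}
  A123: {{q2,q3},{q2,q3,q4}}
  A124: {{q1,q2},{q1,q2,q4}}
C dims 4,6,2; δ0: rk 3, SNF 1^3; δ1: rk 2, SNF 1^2
Ȟ^0 = (4 − 3) − 0 = 1, so Ȟ^0 ≅ Z
Ȟ^1 = (6 − 2) − 3 = 1, so Ȟ^1 ≅ Z
Ȟ^2 = (2 − 0) − 2 = 0, so Ȟ^2 ≅ 0

Ȟ^0(U;F) ≅ Z; Ȟ^1(U;F) ≅ Z; Ȟ^2(U;F) ≅ 0


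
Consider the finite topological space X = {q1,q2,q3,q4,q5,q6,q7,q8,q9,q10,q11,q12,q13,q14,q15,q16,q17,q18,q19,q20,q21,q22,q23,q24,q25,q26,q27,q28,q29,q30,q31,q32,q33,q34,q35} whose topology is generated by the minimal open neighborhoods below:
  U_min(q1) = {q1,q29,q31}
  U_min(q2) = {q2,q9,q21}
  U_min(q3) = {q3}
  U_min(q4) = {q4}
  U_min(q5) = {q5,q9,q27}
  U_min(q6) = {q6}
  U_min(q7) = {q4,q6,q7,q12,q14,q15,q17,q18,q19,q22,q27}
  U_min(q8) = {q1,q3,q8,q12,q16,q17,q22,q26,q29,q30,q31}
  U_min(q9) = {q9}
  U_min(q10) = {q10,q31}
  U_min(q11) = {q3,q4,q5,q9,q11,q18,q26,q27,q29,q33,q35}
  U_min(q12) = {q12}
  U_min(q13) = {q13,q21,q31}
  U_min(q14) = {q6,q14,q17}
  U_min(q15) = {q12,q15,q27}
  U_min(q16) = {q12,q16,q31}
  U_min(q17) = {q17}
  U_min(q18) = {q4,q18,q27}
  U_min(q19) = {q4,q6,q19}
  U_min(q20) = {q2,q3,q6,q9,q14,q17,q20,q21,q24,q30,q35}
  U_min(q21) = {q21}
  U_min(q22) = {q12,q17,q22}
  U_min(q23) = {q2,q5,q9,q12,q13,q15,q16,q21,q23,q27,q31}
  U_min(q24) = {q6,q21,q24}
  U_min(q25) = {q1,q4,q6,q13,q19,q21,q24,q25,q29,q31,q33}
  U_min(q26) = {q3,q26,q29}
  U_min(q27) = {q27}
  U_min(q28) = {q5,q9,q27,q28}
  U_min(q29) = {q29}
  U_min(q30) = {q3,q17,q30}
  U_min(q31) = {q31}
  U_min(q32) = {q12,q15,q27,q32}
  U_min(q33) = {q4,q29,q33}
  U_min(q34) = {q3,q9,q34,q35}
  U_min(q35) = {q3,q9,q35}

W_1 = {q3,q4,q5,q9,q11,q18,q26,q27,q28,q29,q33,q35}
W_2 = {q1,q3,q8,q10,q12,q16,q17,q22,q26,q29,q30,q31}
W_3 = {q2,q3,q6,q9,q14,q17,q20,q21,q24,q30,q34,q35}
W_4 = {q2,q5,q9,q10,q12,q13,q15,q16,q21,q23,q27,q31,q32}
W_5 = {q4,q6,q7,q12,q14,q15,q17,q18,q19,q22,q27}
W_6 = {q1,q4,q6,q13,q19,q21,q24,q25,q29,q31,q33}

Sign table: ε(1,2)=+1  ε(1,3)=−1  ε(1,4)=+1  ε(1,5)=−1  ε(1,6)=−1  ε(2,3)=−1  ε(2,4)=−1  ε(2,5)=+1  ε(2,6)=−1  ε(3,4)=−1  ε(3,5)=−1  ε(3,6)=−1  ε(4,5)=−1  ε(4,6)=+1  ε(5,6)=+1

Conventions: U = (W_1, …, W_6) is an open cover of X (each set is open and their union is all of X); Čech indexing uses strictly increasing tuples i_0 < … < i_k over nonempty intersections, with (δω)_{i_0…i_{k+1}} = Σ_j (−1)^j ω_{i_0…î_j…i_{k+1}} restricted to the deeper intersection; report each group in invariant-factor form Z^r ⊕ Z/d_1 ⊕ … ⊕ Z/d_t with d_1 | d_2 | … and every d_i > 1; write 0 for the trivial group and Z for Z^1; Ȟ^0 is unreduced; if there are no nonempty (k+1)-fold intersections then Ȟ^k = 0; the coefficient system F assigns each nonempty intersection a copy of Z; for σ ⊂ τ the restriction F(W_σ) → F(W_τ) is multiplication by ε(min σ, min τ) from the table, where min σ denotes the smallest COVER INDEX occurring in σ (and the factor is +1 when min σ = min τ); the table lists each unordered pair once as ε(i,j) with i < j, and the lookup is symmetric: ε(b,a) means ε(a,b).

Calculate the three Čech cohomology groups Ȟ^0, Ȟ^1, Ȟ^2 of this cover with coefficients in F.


nerve of the cover:
  W12={q3,q26,q29} W13={q3,q9,q35} W14={q5,q9,q27} W15={q4,q18,q27} W16={q4,q29,q33} W23={q3,q17,q30} W24={q10,q12,q16,q31} W25={q12,q17,q22} W26={q1,q29,q31} W34={q2,q9,q21} W35={q6,q14,q17} W36={q6,q21,q24} W45={q12,q15,q27} W46={q13,q21,q31} W56={q4,q6,q19}
  W123={q3} W126={q29} W134={q9} W145={q27} W156={q4} W235={q17} W245={q12} W246={q31} W346={q21} W356={q6}
C dims 6,15,10; δ0: rk 6, SNF 1^5·2; δ1: rk 9, SNF 1^9
Ȟ^0 = (6 − 6) − 0 = 0, so Ȟ^0 ≅ 0
Ȟ^1 = (15 − 9) − 6 = 0 plus torsion [2], so Ȟ^1 ≅ Z/2
Ȟ^2 = (10 − 0) − 9 = 1, so Ȟ^2 ≅ Z

Ȟ^0 ≅ 0, Ȟ^1 ≅ Z/2, Ȟ^2 ≅ Z
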